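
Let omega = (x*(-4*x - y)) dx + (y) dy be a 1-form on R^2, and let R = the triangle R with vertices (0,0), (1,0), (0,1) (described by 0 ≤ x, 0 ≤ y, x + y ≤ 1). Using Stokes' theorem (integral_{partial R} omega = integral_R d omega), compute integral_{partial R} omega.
integral_(partial R) omega = 1/6

Stokes: integral_partial_R omega = integral_R d omega with d omega = (∂Q/∂x - ∂P/∂y) dx ∧ dy.
  ∂Q/∂x = 0
  ∂P/∂y = -x
  integrand = ∂Q/∂x - ∂P/∂y = x.
Integrating over R: integral_0^1 integral_0^{1-x} (x) dy dx = 1/6.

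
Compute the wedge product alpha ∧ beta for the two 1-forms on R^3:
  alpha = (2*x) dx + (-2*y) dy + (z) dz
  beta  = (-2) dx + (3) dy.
alpha ∧ beta = (6*x - 4*y) dx ∧ dy + (2*z) dx ∧ dz + (-3*z) dy ∧ dz

Distribute the wedge, using dx_i ∧ dx_j = -dx_j ∧ dx_i and dx_i ∧ dx_i = 0. For each pair (i, j) with i < j, the coefficient of dx_i ∧ dx_j in alpha ∧ beta is (alpha_i * beta_j - alpha_j * beta_i). Collecting: alpha ∧ beta = (6*x - 4*y) dx ∧ dy + (2*z) dx ∧ dz + (-3*z) dy ∧ dz.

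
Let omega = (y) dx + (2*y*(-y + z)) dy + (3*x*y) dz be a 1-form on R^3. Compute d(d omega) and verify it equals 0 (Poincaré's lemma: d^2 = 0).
d(d omega) = 0

Step 1: d omega = sum_{i<j} (∂f_j/∂x_i - ∂f_i/∂x_j) dx_i ∧ dx_j:
  coeff of dx ∧ dy: -1
  coeff of dx ∧ dz: 3*y
  coeff of dy ∧ dz: 3*x - 2*y
Step 2: Apply d again to each 2-form coefficient. The only possible 3-form in R^3 is dx ∧ dy ∧ dz, with coefficient
  ∂(coeff of dy∧dz)/∂x - ∂(coeff of dx∧dz)/∂y + ∂(coeff of dx∧dy)/∂z
  = ∂/∂x (3*x - 2*y) - ∂/∂y (3*y) + ∂/∂z (-1).
Each of these terms simplifies to sums of mixed partials that cancel in pairs. The result is 0 (by equality of mixed partials for smooth functions — Schwarz / Clairaut).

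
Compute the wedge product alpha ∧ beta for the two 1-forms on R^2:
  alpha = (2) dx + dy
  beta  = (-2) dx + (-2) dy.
alpha ∧ beta = (-2) dx ∧ dy

Distribute the wedge, using dx_i ∧ dx_j = -dx_j ∧ dx_i and dx_i ∧ dx_i = 0. For each pair (i, j) with i < j, the coefficient of dx_i ∧ dx_j in alpha ∧ beta is (alpha_i * beta_j - alpha_j * beta_i). Collecting: alpha ∧ beta = (-2) dx ∧ dy.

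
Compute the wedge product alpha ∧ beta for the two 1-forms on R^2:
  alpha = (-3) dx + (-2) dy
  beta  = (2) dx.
alpha ∧ beta = (4) dx ∧ dy

Distribute the wedge, using dx_i ∧ dx_j = -dx_j ∧ dx_i and dx_i ∧ dx_i = 0. For each pair (i, j) with i < j, the coefficient of dx_i ∧ dx_j in alpha ∧ beta is (alpha_i * beta_j - alpha_j * beta_i). Collecting: alpha ∧ beta = (4) dx ∧ dy.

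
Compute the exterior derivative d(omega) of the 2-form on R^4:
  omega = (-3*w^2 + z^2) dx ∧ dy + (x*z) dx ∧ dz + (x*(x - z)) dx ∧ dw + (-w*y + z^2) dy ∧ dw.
d(omega) = (2*z) dx ∧ dy ∧ dz + (-6*w) dx ∧ dy ∧ dw + (x) dx ∧ dz ∧ dw + (-2*z) dy ∧ dz ∧ dw

For a 2-form omega = sum_{i<j} g_{ij} dx_i ∧ dx_j, the exterior derivative is
  d(omega) = sum_{i<j} d(g_{ij}) ∧ dx_i ∧ dx_j = sum_{i<j, k} (∂g_{ij}/∂x_k) dx_k ∧ dx_i ∧ dx_j.
Expand each term, using dx_k ∧ dx_i ∧ dx_j = sgn(permutation) dx_{(a)} ∧ dx_{(b)} ∧ dx_{(c)} with (a < b < c) sorted:
  d(-3*w^2 + z^2) includes (∂/∂z)(-3*w^2 + z^2) dz = (2*z) dz, which multiplied by dx ∧ dy gives (2*z) dx ∧ dy ∧ dz
  d(-3*w^2 + z^2) includes (∂/∂w)(-3*w^2 + z^2) dw = (-6*w) dw, which multiplied by dx ∧ dy gives (-6*w) dx ∧ dy ∧ dw
  d(x*(x - z)) includes (∂/∂z)(x*(x - z)) dz = (-x) dz, which multiplied by dx ∧ dw gives (x) dx ∧ dz ∧ dw
  d(-w*y + z^2) includes (∂/∂z)(-w*y + z^2) dz = (2*z) dz, which multiplied by dy ∧ dw gives (-2*z) dy ∧ dz ∧ dw
Collecting like 3-forms: d(omega) = (2*z) dx ∧ dy ∧ dz + (-6*w) dx ∧ dy ∧ dw + (x) dx ∧ dz ∧ dw + (-2*z) dy ∧ dz ∧ dw.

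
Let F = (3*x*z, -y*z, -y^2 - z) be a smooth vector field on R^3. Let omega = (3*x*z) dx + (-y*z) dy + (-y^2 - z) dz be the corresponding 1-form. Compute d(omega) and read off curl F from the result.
d(omega) = (-y) dy ∧ dz + (3*x) dz ∧ dx + (0) dx ∧ dy; curl F = (-y, 3*x, 0)

d omega = sum_{i<j} (∂f_j/∂x_i - ∂f_i/∂x_j) dx_i ∧ dx_j. Under the identification (dy ∧ dz, dz ∧ dx, dx ∧ dy) ↔ (e_x, e_y, e_z), the coefficients are exactly the components of curl F. Compute:
  ∂R/∂y - ∂Q/∂z = (-2*y) - (-y) = -y
  ∂P/∂z - ∂R/∂x = (3*x) - (0) = 3*x
  ∂Q/∂x - ∂P/∂y = (0) - (0) = 0.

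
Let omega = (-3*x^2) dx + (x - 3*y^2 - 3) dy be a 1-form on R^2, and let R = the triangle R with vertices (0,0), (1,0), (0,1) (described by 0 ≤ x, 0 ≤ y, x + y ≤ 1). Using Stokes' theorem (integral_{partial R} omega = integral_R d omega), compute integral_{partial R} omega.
integral_(partial R) omega = 1/2

Stokes: integral_partial_R omega = integral_R d omega with d omega = (∂Q/∂x - ∂P/∂y) dx ∧ dy.
  ∂Q/∂x = 1
  ∂P/∂y = 0
  integrand = ∂Q/∂x - ∂P/∂y = 1.
Integrating over R: integral_0^1 integral_0^{1-x} (1) dy dx = 1/2.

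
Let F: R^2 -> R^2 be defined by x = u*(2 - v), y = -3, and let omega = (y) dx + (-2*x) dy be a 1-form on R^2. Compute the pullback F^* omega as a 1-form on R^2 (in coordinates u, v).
F^* omega = (3*v - 6) du + (3*u) dv

Using F^*(f dg) = (f ∘ F) d(g ∘ F), substitute each coordinate x_i by F_i(u, v) in f_i, and replace dx_i by d F_i = (∂F_i/∂u) du + (∂F_i/∂v) dv.
  For the x component: f_1(F) = -3; d F_1 = (2 - v) du + (-u) dv
  For the y component: f_2(F) = 2*u*(v - 2); d F_2 = (0) du + (0) dv
Combining and collecting du, dv coefficients:
  coeff of du: 3*v - 6
  coeff of dv: 3*u
F^* omega = (3*v - 6) du + (3*u) dv.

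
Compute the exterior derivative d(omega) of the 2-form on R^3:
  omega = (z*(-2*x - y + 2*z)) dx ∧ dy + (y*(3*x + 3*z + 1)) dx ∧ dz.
d(omega) = (-5*x - y + z - 1) dx ∧ dy ∧ dz

For a 2-form omega = sum_{i<j} g_{ij} dx_i ∧ dx_j, the exterior derivative is
  d(omega) = sum_{i<j} d(g_{ij}) ∧ dx_i ∧ dx_j = sum_{i<j, k} (∂g_{ij}/∂x_k) dx_k ∧ dx_i ∧ dx_j.
Expand each term, using dx_k ∧ dx_i ∧ dx_j = sgn(permutation) dx_{(a)} ∧ dx_{(b)} ∧ dx_{(c)} with (a < b < c) sorted:
  d(z*(-2*x - y + 2*z)) includes (∂/∂z)(z*(-2*x - y + 2*z)) dz = (-2*x - y + 4*z) dz, which multiplied by dx ∧ dy gives (-2*x - y + 4*z) dx ∧ dy ∧ dz
  d(y*(3*x + 3*z + 1)) includes (∂/∂y)(y*(3*x + 3*z + 1)) dy = (3*x + 3*z + 1) dy, which multiplied by dx ∧ dz gives (-3*x - 3*z - 1) dx ∧ dy ∧ dz
Collecting like 3-forms: d(omega) = (-5*x - y + z - 1) dx ∧ dy ∧ dz.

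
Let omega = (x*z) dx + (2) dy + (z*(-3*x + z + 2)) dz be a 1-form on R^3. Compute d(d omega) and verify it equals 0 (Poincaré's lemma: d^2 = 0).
d(d omega) = 0

Step 1: d omega = sum_{i<j} (∂f_j/∂x_i - ∂f_i/∂x_j) dx_i ∧ dx_j:
  coeff of dx ∧ dy: 0
  coeff of dx ∧ dz: -x - 3*z
  coeff of dy ∧ dz: 0
Step 2: Apply d again to each 2-form coefficient. The only possible 3-form in R^3 is dx ∧ dy ∧ dz, with coefficient
  ∂(coeff of dy∧dz)/∂x - ∂(coeff of dx∧dz)/∂y + ∂(coeff of dx∧dy)/∂z
  = ∂/∂x (0) - ∂/∂y (-x - 3*z) + ∂/∂z (0).
Each of these terms simplifies to sums of mixed partials that cancel in pairs. The result is 0 (by equality of mixed partials for smooth functions — Schwarz / Clairaut).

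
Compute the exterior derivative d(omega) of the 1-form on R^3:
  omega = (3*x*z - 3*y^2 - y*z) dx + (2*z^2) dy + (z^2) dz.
d(omega) = (6*y + z) dx ∧ dy + (-3*x + y) dx ∧ dz + (-4*z) dy ∧ dz

For a 1-form omega = sum_i f_i dx_i, the exterior derivative is
  d(omega) = sum_{i < j} (∂f_j/∂x_i - ∂f_i/∂x_j) dx_i ∧ dx_j.
  coefficient of dx ∧ dy: ∂f_2/∂x - ∂f_1/∂y = ∂(2*z^2)/∂x - ∂(3*x*z - 3*y^2 - y*z)/∂y = 6*y + z
  coefficient of dx ∧ dz: ∂f_3/∂x - ∂f_1/∂z = ∂(z^2)/∂x - ∂(3*x*z - 3*y^2 - y*z)/∂z = -3*x + y
  coefficient of dy ∧ dz: ∂f_3/∂y - ∂f_2/∂z = ∂(z^2)/∂y - ∂(2*z^2)/∂z = -4*z
Assembling: d(omega) = (6*y + z) dx ∧ dy + (-3*x + y) dx ∧ dz + (-4*z) dy ∧ dz.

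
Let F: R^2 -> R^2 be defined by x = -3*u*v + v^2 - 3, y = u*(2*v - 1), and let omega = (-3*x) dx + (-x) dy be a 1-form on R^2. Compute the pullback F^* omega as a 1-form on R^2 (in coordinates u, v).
F^* omega = (-21*u*v^2 - 3*u*v + 7*v^3 + v^2 - 21*v - 3) du + (-21*u^2*v + 25*u*v^2 - 21*u - 6*v^3 + 18*v) dv

Using F^*(f dg) = (f ∘ F) d(g ∘ F), substitute each coordinate x_i by F_i(u, v) in f_i, and replace dx_i by d F_i = (∂F_i/∂u) du + (∂F_i/∂v) dv.
  For the x component: f_1(F) = 9*u*v - 3*v^2 + 9; d F_1 = (-3*v) du + (-3*u + 2*v) dv
  For the y component: f_2(F) = 3*u*v - v^2 + 3; d F_2 = (2*v - 1) du + (2*u) dv
Combining and collecting du, dv coefficients:
  coeff of du: -21*u*v^2 - 3*u*v + 7*v^3 + v^2 - 21*v - 3
  coeff of dv: -21*u^2*v + 25*u*v^2 - 21*u - 6*v^3 + 18*v
F^* omega = (-21*u*v^2 - 3*u*v + 7*v^3 + v^2 - 21*v - 3) du + (-21*u^2*v + 25*u*v^2 - 21*u - 6*v^3 + 18*v) dv.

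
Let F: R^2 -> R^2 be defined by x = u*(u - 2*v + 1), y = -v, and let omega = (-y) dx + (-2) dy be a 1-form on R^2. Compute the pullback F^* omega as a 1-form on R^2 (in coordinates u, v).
F^* omega = (v*(2*u - 2*v + 1)) du + (-2*u*v + 2) dv

Using F^*(f dg) = (f ∘ F) d(g ∘ F), substitute each coordinate x_i by F_i(u, v) in f_i, and replace dx_i by d F_i = (∂F_i/∂u) du + (∂F_i/∂v) dv.
  For the x component: f_1(F) = v; d F_1 = (2*u - 2*v + 1) du + (-2*u) dv
  For the y component: f_2(F) = -2; d F_2 = (0) du + (-1) dv
Combining and collecting du, dv coefficients:
  coeff of du: v*(2*u - 2*v + 1)
  coeff of dv: -2*u*v + 2
F^* omega = (v*(2*u - 2*v + 1)) du + (-2*u*v + 2) dv.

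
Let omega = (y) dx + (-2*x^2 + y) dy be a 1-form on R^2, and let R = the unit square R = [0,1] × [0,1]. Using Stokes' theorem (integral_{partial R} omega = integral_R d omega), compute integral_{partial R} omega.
integral_(partial R) omega = -3

Stokes: integral_partial_R omega = integral_R d omega with d omega = (∂Q/∂x - ∂P/∂y) dx ∧ dy.
  ∂Q/∂x = -4*x
  ∂P/∂y = 1
  integrand = ∂Q/∂x - ∂P/∂y = -4*x - 1.
Integrating over R: integral_0^1 integral_0^1 (-4*x - 1) dx dy = -3.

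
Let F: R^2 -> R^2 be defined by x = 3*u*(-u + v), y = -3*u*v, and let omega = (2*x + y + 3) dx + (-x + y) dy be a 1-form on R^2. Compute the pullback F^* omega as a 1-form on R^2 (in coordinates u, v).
F^* omega = (36*u^3 - 45*u^2*v + 27*u*v^2 - 18*u + 9*v) du + (9*u*(-3*u^2 + 3*u*v + 1)) dv

Using F^*(f dg) = (f ∘ F) d(g ∘ F), substitute each coordinate x_i by F_i(u, v) in f_i, and replace dx_i by d F_i = (∂F_i/∂u) du + (∂F_i/∂v) dv.
  For the x component: f_1(F) = -6*u^2 + 3*u*v + 3; d F_1 = (-6*u + 3*v) du + (3*u) dv
  For the y component: f_2(F) = 3*u*(u - 2*v); d F_2 = (-3*v) du + (-3*u) dv
Combining and collecting du, dv coefficients:
  coeff of du: 36*u^3 - 45*u^2*v + 27*u*v^2 - 18*u + 9*v
  coeff of dv: 9*u*(-3*u^2 + 3*u*v + 1)
F^* omega = (36*u^3 - 45*u^2*v + 27*u*v^2 - 18*u + 9*v) du + (9*u*(-3*u^2 + 3*u*v + 1)) dv.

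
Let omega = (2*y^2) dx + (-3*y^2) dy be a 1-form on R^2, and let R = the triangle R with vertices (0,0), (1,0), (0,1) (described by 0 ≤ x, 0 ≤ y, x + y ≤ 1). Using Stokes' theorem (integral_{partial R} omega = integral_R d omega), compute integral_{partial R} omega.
integral_(partial R) omega = -2/3

Stokes: integral_partial_R omega = integral_R d omega with d omega = (∂Q/∂x - ∂P/∂y) dx ∧ dy.
  ∂Q/∂x = 0
  ∂P/∂y = 4*y
  integrand = ∂Q/∂x - ∂P/∂y = -4*y.
Integrating over R: integral_0^1 integral_0^{1-x} (-4*y) dy dx = -2/3.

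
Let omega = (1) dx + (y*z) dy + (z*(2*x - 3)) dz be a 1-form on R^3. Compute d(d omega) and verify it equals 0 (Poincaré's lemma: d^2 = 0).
d(d omega) = 0

Step 1: d omega = sum_{i<j} (∂f_j/∂x_i - ∂f_i/∂x_j) dx_i ∧ dx_j:
  coeff of dx ∧ dy: 0
  coeff of dx ∧ dz: 2*z
  coeff of dy ∧ dz: -y
Step 2: Apply d again to each 2-form coefficient. The only possible 3-form in R^3 is dx ∧ dy ∧ dz, with coefficient
  ∂(coeff of dy∧dz)/∂x - ∂(coeff of dx∧dz)/∂y + ∂(coeff of dx∧dy)/∂z
  = ∂/∂x (-y) - ∂/∂y (2*z) + ∂/∂z (0).
Each of these terms simplifies to sums of mixed partials that cancel in pairs. The result is 0 (by equality of mixed partials for smooth functions — Schwarz / Clairaut).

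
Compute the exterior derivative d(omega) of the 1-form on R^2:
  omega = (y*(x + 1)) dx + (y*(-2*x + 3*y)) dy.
d(omega) = (-x - 2*y - 1) dx ∧ dy

For a 1-form omega = sum_i f_i dx_i, the exterior derivative is
  d(omega) = sum_{i < j} (∂f_j/∂x_i - ∂f_i/∂x_j) dx_i ∧ dx_j.
  coefficient of dx ∧ dy: ∂f_2/∂x - ∂f_1/∂y = ∂(y*(-2*x + 3*y))/∂x - ∂(y*(x + 1))/∂y = -x - 2*y - 1
Assembling: d(omega) = (-x - 2*y - 1) dx ∧ dy.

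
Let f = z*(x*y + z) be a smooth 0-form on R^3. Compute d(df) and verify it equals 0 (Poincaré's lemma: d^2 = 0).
d(df) = 0

Step 1: df = sum_i (∂f/∂x_i) dx_i = (y*z) dx + (x*z) dy + (x*y + 2*z) dz.
Step 2: Apply d again. Using the 1-form formula, the coefficient of dx ∧ dy in d(df) is ∂^2 f/∂x ∂y - ∂^2 f/∂y ∂x = (z) - (z) = 0 (equality of mixed partials for smooth f).
Similarly for dx ∧ dz and dy ∧ dz — all coefficients vanish. So d(df) = 0.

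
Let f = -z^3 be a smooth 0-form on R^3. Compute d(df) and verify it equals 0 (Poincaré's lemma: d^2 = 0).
d(df) = 0

Step 1: df = sum_i (∂f/∂x_i) dx_i = (0) dx + (0) dy + (-3*z^2) dz.
Step 2: Apply d again. Using the 1-form formula, the coefficient of dx ∧ dy in d(df) is ∂^2 f/∂x ∂y - ∂^2 f/∂y ∂x = (0) - (0) = 0 (equality of mixed partials for smooth f).
Similarly for dx ∧ dz and dy ∧ dz — all coefficients vanish. So d(df) = 0.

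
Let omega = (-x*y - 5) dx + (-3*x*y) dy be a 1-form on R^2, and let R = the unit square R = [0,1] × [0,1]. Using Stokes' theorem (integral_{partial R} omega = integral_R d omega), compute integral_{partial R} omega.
integral_(partial R) omega = -1

Stokes: integral_partial_R omega = integral_R d omega with d omega = (∂Q/∂x - ∂P/∂y) dx ∧ dy.
  ∂Q/∂x = -3*y
  ∂P/∂y = -x
  integrand = ∂Q/∂x - ∂P/∂y = x - 3*y.
Integrating over R: integral_0^1 integral_0^1 (x - 3*y) dx dy = -1.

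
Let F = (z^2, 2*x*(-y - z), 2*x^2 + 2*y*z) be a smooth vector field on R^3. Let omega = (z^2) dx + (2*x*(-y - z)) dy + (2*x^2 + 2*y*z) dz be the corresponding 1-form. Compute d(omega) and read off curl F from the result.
d(omega) = (2*x + 2*z) dy ∧ dz + (-4*x + 2*z) dz ∧ dx + (-2*y - 2*z) dx ∧ dy; curl F = (2*x + 2*z, -4*x + 2*z, -2*y - 2*z)

d omega = sum_{i<j} (∂f_j/∂x_i - ∂f_i/∂x_j) dx_i ∧ dx_j. Under the identification (dy ∧ dz, dz ∧ dx, dx ∧ dy) ↔ (e_x, e_y, e_z), the coefficients are exactly the components of curl F. Compute:
  ∂R/∂y - ∂Q/∂z = (2*z) - (-2*x) = 2*x + 2*z
  ∂P/∂z - ∂R/∂x = (2*z) - (4*x) = -4*x + 2*z
  ∂Q/∂x - ∂P/∂y = (-2*y - 2*z) - (0) = -2*y - 2*z.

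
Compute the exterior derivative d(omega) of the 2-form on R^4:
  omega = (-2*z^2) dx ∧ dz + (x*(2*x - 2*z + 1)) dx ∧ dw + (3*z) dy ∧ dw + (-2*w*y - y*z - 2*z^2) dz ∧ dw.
d(omega) = (2*x) dx ∧ dz ∧ dw + (-2*w - z - 3) dy ∧ dz ∧ dw

For a 2-form omega = sum_{i<j} g_{ij} dx_i ∧ dx_j, the exterior derivative is
  d(omega) = sum_{i<j} d(g_{ij}) ∧ dx_i ∧ dx_j = sum_{i<j, k} (∂g_{ij}/∂x_k) dx_k ∧ dx_i ∧ dx_j.
Expand each term, using dx_k ∧ dx_i ∧ dx_j = sgn(permutation) dx_{(a)} ∧ dx_{(b)} ∧ dx_{(c)} with (a < b < c) sorted:
  d(x*(2*x - 2*z + 1)) includes (∂/∂z)(x*(2*x - 2*z + 1)) dz = (-2*x) dz, which multiplied by dx ∧ dw gives (2*x) dx ∧ dz ∧ dw
  d(3*z) includes (∂/∂z)(3*z) dz = (3) dz, which multiplied by dy ∧ dw gives (-3) dy ∧ dz ∧ dw
  d(-2*w*y - y*z - 2*z^2) includes (∂/∂y)(-2*w*y - y*z - 2*z^2) dy = (-2*w - z) dy, which multiplied by dz ∧ dw gives (-2*w - z) dy ∧ dz ∧ dw
Collecting like 3-forms: d(omega) = (2*x) dx ∧ dz ∧ dw + (-2*w - z - 3) dy ∧ dz ∧ dw.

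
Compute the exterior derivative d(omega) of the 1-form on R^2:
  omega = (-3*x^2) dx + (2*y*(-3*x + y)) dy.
d(omega) = (-6*y) dx ∧ dy

For a 1-form omega = sum_i f_i dx_i, the exterior derivative is
  d(omega) = sum_{i < j} (∂f_j/∂x_i - ∂f_i/∂x_j) dx_i ∧ dx_j.
  coefficient of dx ∧ dy: ∂f_2/∂x - ∂f_1/∂y = ∂(2*y*(-3*x + y))/∂x - ∂(-3*x^2)/∂y = -6*y
Assembling: d(omega) = (-6*y) dx ∧ dy.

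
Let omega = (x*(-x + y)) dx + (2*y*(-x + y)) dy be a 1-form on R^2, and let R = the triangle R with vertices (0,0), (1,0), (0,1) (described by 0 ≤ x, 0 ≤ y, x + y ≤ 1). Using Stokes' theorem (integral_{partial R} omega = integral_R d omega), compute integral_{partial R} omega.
integral_(partial R) omega = -1/2

Stokes: integral_partial_R omega = integral_R d omega with d omega = (∂Q/∂x - ∂P/∂y) dx ∧ dy.
  ∂Q/∂x = -2*y
  ∂P/∂y = x
  integrand = ∂Q/∂x - ∂P/∂y = -x - 2*y.
Integrating over R: integral_0^1 integral_0^{1-x} (-x - 2*y) dy dx = -1/2.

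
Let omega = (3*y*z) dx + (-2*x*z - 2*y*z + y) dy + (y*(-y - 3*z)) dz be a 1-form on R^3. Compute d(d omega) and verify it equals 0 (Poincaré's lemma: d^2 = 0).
d(d omega) = 0

Step 1: d omega = sum_{i<j} (∂f_j/∂x_i - ∂f_i/∂x_j) dx_i ∧ dx_j:
  coeff of dx ∧ dy: -5*z
  coeff of dx ∧ dz: -3*y
  coeff of dy ∧ dz: 2*x - 3*z
Step 2: Apply d again to each 2-form coefficient. The only possible 3-form in R^3 is dx ∧ dy ∧ dz, with coefficient
  ∂(coeff of dy∧dz)/∂x - ∂(coeff of dx∧dz)/∂y + ∂(coeff of dx∧dy)/∂z
  = ∂/∂x (2*x - 3*z) - ∂/∂y (-3*y) + ∂/∂z (-5*z).
Each of these terms simplifies to sums of mixed partials that cancel in pairs. The result is 0 (by equality of mixed partials for smooth functions — Schwarz / Clairaut).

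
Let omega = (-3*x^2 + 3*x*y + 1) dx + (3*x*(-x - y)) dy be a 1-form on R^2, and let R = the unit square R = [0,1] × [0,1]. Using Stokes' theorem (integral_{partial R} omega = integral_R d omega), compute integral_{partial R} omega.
integral_(partial R) omega = -6

Stokes: integral_partial_R omega = integral_R d omega with d omega = (∂Q/∂x - ∂P/∂y) dx ∧ dy.
  ∂Q/∂x = -6*x - 3*y
  ∂P/∂y = 3*x
  integrand = ∂Q/∂x - ∂P/∂y = -9*x - 3*y.
Integrating over R: integral_0^1 integral_0^1 (-9*x - 3*y) dx dy = -6.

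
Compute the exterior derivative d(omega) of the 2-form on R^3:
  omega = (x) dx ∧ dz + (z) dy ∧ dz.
d(omega) = 0

For a 2-form omega = sum_{i<j} g_{ij} dx_i ∧ dx_j, the exterior derivative is
  d(omega) = sum_{i<j} d(g_{ij}) ∧ dx_i ∧ dx_j = sum_{i<j, k} (∂g_{ij}/∂x_k) dx_k ∧ dx_i ∧ dx_j.
Expand each term, using dx_k ∧ dx_i ∧ dx_j = sgn(permutation) dx_{(a)} ∧ dx_{(b)} ∧ dx_{(c)} with (a < b < c) sorted:

Collecting like 3-forms: d(omega) = 0.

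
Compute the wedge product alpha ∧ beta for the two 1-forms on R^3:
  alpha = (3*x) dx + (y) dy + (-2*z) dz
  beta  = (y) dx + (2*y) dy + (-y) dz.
alpha ∧ beta = (y*(6*x - y)) dx ∧ dy + (y*(-3*x + 2*z)) dx ∧ dz + (y*(-y + 4*z)) dy ∧ dz

Distribute the wedge, using dx_i ∧ dx_j = -dx_j ∧ dx_i and dx_i ∧ dx_i = 0. For each pair (i, j) with i < j, the coefficient of dx_i ∧ dx_j in alpha ∧ beta is (alpha_i * beta_j - alpha_j * beta_i). Collecting: alpha ∧ beta = (y*(6*x - y)) dx ∧ dy + (y*(-3*x + 2*z)) dx ∧ dz + (y*(-y + 4*z)) dy ∧ dz.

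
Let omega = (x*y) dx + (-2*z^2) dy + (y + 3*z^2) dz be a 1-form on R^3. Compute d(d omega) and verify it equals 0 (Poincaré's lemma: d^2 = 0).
d(d omega) = 0

Step 1: d omega = sum_{i<j} (∂f_j/∂x_i - ∂f_i/∂x_j) dx_i ∧ dx_j:
  coeff of dx ∧ dy: -x
  coeff of dx ∧ dz: 0
  coeff of dy ∧ dz: 4*z + 1
Step 2: Apply d again to each 2-form coefficient. The only possible 3-form in R^3 is dx ∧ dy ∧ dz, with coefficient
  ∂(coeff of dy∧dz)/∂x - ∂(coeff of dx∧dz)/∂y + ∂(coeff of dx∧dy)/∂z
  = ∂/∂x (4*z + 1) - ∂/∂y (0) + ∂/∂z (-x).
Each of these terms simplifies to sums of mixed partials that cancel in pairs. The result is 0 (by equality of mixed partials for smooth functions — Schwarz / Clairaut).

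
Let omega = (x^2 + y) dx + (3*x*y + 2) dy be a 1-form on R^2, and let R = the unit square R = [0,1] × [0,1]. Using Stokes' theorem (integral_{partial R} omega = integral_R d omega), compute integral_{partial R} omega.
integral_(partial R) omega = 1/2

Stokes: integral_partial_R omega = integral_R d omega with d omega = (∂Q/∂x - ∂P/∂y) dx ∧ dy.
  ∂Q/∂x = 3*y
  ∂P/∂y = 1
  integrand = ∂Q/∂x - ∂P/∂y = 3*y - 1.
Integrating over R: integral_0^1 integral_0^1 (3*y - 1) dx dy = 1/2.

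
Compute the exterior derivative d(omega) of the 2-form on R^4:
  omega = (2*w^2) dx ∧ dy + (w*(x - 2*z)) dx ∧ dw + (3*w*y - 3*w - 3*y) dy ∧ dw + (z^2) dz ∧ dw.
d(omega) = (4*w) dx ∧ dy ∧ dw + (2*w) dx ∧ dz ∧ dw

For a 2-form omega = sum_{i<j} g_{ij} dx_i ∧ dx_j, the exterior derivative is
  d(omega) = sum_{i<j} d(g_{ij}) ∧ dx_i ∧ dx_j = sum_{i<j, k} (∂g_{ij}/∂x_k) dx_k ∧ dx_i ∧ dx_j.
Expand each term, using dx_k ∧ dx_i ∧ dx_j = sgn(permutation) dx_{(a)} ∧ dx_{(b)} ∧ dx_{(c)} with (a < b < c) sorted:
  d(2*w^2) includes (∂/∂w)(2*w^2) dw = (4*w) dw, which multiplied by dx ∧ dy gives (4*w) dx ∧ dy ∧ dw
  d(w*(x - 2*z)) includes (∂/∂z)(w*(x - 2*z)) dz = (-2*w) dz, which multiplied by dx ∧ dw gives (2*w) dx ∧ dz ∧ dw
Collecting like 3-forms: d(omega) = (4*w) dx ∧ dy ∧ dw + (2*w) dx ∧ dz ∧ dw.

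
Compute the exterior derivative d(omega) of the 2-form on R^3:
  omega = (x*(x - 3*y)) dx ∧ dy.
d(omega) = 0

For a 2-form omega = sum_{i<j} g_{ij} dx_i ∧ dx_j, the exterior derivative is
  d(omega) = sum_{i<j} d(g_{ij}) ∧ dx_i ∧ dx_j = sum_{i<j, k} (∂g_{ij}/∂x_k) dx_k ∧ dx_i ∧ dx_j.
Expand each term, using dx_k ∧ dx_i ∧ dx_j = sgn(permutation) dx_{(a)} ∧ dx_{(b)} ∧ dx_{(c)} with (a < b < c) sorted:

Collecting like 3-forms: d(omega) = 0.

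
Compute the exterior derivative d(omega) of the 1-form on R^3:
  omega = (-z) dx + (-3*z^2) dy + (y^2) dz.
d(omega) = (1) dx ∧ dz + (2*y + 6*z) dy ∧ dz

For a 1-form omega = sum_i f_i dx_i, the exterior derivative is
  d(omega) = sum_{i < j} (∂f_j/∂x_i - ∂f_i/∂x_j) dx_i ∧ dx_j.
  coefficient of dx ∧ dz: ∂f_3/∂x - ∂f_1/∂z = ∂(y^2)/∂x - ∂(-z)/∂z = 1
  coefficient of dy ∧ dz: ∂f_3/∂y - ∂f_2/∂z = ∂(y^2)/∂y - ∂(-3*z^2)/∂z = 2*y + 6*z
Assembling: d(omega) = (1) dx ∧ dz + (2*y + 6*z) dy ∧ dz.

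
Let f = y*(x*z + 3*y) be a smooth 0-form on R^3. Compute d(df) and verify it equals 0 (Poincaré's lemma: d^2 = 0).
d(df) = 0

Step 1: df = sum_i (∂f/∂x_i) dx_i = (y*z) dx + (x*z + 6*y) dy + (x*y) dz.
Step 2: Apply d again. Using the 1-form formula, the coefficient of dx ∧ dy in d(df) is ∂^2 f/∂x ∂y - ∂^2 f/∂y ∂x = (z) - (z) = 0 (equality of mixed partials for smooth f).
Similarly for dx ∧ dz and dy ∧ dz — all coefficients vanish. So d(df) = 0.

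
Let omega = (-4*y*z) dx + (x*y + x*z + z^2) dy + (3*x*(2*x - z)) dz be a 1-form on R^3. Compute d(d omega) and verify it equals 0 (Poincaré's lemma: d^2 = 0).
d(d omega) = 0

Step 1: d omega = sum_{i<j} (∂f_j/∂x_i - ∂f_i/∂x_j) dx_i ∧ dx_j:
  coeff of dx ∧ dy: y + 5*z
  coeff of dx ∧ dz: 12*x + 4*y - 3*z
  coeff of dy ∧ dz: -x - 2*z
Step 2: Apply d again to each 2-form coefficient. The only possible 3-form in R^3 is dx ∧ dy ∧ dz, with coefficient
  ∂(coeff of dy∧dz)/∂x - ∂(coeff of dx∧dz)/∂y + ∂(coeff of dx∧dy)/∂z
  = ∂/∂x (-x - 2*z) - ∂/∂y (12*x + 4*y - 3*z) + ∂/∂z (y + 5*z).
Each of these terms simplifies to sums of mixed partials that cancel in pairs. The result is 0 (by equality of mixed partials for smooth functions — Schwarz / Clairaut).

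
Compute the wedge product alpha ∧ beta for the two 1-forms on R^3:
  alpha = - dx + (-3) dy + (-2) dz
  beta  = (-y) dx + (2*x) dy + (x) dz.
alpha ∧ beta = (-2*x - 3*y) dx ∧ dy + (-x - 2*y) dx ∧ dz + (x) dy ∧ dz

Distribute the wedge, using dx_i ∧ dx_j = -dx_j ∧ dx_i and dx_i ∧ dx_i = 0. For each pair (i, j) with i < j, the coefficient of dx_i ∧ dx_j in alpha ∧ beta is (alpha_i * beta_j - alpha_j * beta_i). Collecting: alpha ∧ beta = (-2*x - 3*y) dx ∧ dy + (-x - 2*y) dx ∧ dz + (x) dy ∧ dz.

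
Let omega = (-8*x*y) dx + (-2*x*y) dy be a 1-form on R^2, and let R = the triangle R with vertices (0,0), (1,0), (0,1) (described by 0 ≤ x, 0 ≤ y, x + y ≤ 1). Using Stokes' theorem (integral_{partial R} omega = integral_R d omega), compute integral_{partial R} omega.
integral_(partial R) omega = 1

Stokes: integral_partial_R omega = integral_R d omega with d omega = (∂Q/∂x - ∂P/∂y) dx ∧ dy.
  ∂Q/∂x = -2*y
  ∂P/∂y = -8*x
  integrand = ∂Q/∂x - ∂P/∂y = 8*x - 2*y.
Integrating over R: integral_0^1 integral_0^{1-x} (8*x - 2*y) dy dx = 1.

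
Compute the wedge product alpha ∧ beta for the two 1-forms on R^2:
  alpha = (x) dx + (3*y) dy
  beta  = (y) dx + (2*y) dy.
alpha ∧ beta = (y*(2*x - 3*y)) dx ∧ dy

Distribute the wedge, using dx_i ∧ dx_j = -dx_j ∧ dx_i and dx_i ∧ dx_i = 0. For each pair (i, j) with i < j, the coefficient of dx_i ∧ dx_j in alpha ∧ beta is (alpha_i * beta_j - alpha_j * beta_i). Collecting: alpha ∧ beta = (y*(2*x - 3*y)) dx ∧ dy.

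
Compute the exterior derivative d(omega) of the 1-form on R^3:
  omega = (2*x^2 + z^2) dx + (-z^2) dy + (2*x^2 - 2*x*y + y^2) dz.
d(omega) = (4*x - 2*y - 2*z) dx ∧ dz + (-2*x + 2*y + 2*z) dy ∧ dz

For a 1-form omega = sum_i f_i dx_i, the exterior derivative is
  d(omega) = sum_{i < j} (∂f_j/∂x_i - ∂f_i/∂x_j) dx_i ∧ dx_j.
  coefficient of dx ∧ dz: ∂f_3/∂x - ∂f_1/∂z = ∂(2*x^2 - 2*x*y + y^2)/∂x - ∂(2*x^2 + z^2)/∂z = 4*x - 2*y - 2*z
  coefficient of dy ∧ dz: ∂f_3/∂y - ∂f_2/∂z = ∂(2*x^2 - 2*x*y + y^2)/∂y - ∂(-z^2)/∂z = -2*x + 2*y + 2*z
Assembling: d(omega) = (4*x - 2*y - 2*z) dx ∧ dz + (-2*x + 2*y + 2*z) dy ∧ dz.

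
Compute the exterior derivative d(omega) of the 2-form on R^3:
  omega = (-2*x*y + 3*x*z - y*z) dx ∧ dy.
d(omega) = (3*x - y) dx ∧ dy ∧ dz

For a 2-form omega = sum_{i<j} g_{ij} dx_i ∧ dx_j, the exterior derivative is
  d(omega) = sum_{i<j} d(g_{ij}) ∧ dx_i ∧ dx_j = sum_{i<j, k} (∂g_{ij}/∂x_k) dx_k ∧ dx_i ∧ dx_j.
Expand each term, using dx_k ∧ dx_i ∧ dx_j = sgn(permutation) dx_{(a)} ∧ dx_{(b)} ∧ dx_{(c)} with (a < b < c) sorted:
  d(-2*x*y + 3*x*z - y*z) includes (∂/∂z)(-2*x*y + 3*x*z - y*z) dz = (3*x - y) dz, which multiplied by dx ∧ dy gives (3*x - y) dx ∧ dy ∧ dz
Collecting like 3-forms: d(omega) = (3*x - y) dx ∧ dy ∧ dz.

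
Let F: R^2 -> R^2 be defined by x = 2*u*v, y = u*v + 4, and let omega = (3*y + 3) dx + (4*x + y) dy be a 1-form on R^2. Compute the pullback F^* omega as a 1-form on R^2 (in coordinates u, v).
F^* omega = (v*(15*u*v + 34)) du + (u*(15*u*v + 34)) dv

Using F^*(f dg) = (f ∘ F) d(g ∘ F), substitute each coordinate x_i by F_i(u, v) in f_i, and replace dx_i by d F_i = (∂F_i/∂u) du + (∂F_i/∂v) dv.
  For the x component: f_1(F) = 3*u*v + 15; d F_1 = (2*v) du + (2*u) dv
  For the y component: f_2(F) = 9*u*v + 4; d F_2 = (v) du + (u) dv
Combining and collecting du, dv coefficients:
  coeff of du: v*(15*u*v + 34)
  coeff of dv: u*(15*u*v + 34)
F^* omega = (v*(15*u*v + 34)) du + (u*(15*u*v + 34)) dv.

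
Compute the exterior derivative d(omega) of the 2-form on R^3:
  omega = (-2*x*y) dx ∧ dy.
d(omega) = 0

For a 2-form omega = sum_{i<j} g_{ij} dx_i ∧ dx_j, the exterior derivative is
  d(omega) = sum_{i<j} d(g_{ij}) ∧ dx_i ∧ dx_j = sum_{i<j, k} (∂g_{ij}/∂x_k) dx_k ∧ dx_i ∧ dx_j.
Expand each term, using dx_k ∧ dx_i ∧ dx_j = sgn(permutation) dx_{(a)} ∧ dx_{(b)} ∧ dx_{(c)} with (a < b < c) sorted:

Collecting like 3-forms: d(omega) = 0.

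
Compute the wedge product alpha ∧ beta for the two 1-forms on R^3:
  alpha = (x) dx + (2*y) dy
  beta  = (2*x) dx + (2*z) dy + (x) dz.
alpha ∧ beta = (2*x*(-2*y + z)) dx ∧ dy + (x^2) dx ∧ dz + (2*x*y) dy ∧ dz

Distribute the wedge, using dx_i ∧ dx_j = -dx_j ∧ dx_i and dx_i ∧ dx_i = 0. For each pair (i, j) with i < j, the coefficient of dx_i ∧ dx_j in alpha ∧ beta is (alpha_i * beta_j - alpha_j * beta_i). Collecting: alpha ∧ beta = (2*x*(-2*y + z)) dx ∧ dy + (x^2) dx ∧ dz + (2*x*y) dy ∧ dz.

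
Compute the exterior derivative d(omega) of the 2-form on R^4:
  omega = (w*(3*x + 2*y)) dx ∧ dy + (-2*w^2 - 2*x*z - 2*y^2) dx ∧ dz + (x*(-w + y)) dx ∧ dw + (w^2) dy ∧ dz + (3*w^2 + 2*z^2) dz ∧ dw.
d(omega) = (2*x + 2*y) dx ∧ dy ∧ dw + (4*y) dx ∧ dy ∧ dz + (-4*w) dx ∧ dz ∧ dw + (2*w) dy ∧ dz ∧ dw

For a 2-form omega = sum_{i<j} g_{ij} dx_i ∧ dx_j, the exterior derivative is
  d(omega) = sum_{i<j} d(g_{ij}) ∧ dx_i ∧ dx_j = sum_{i<j, k} (∂g_{ij}/∂x_k) dx_k ∧ dx_i ∧ dx_j.
Expand each term, using dx_k ∧ dx_i ∧ dx_j = sgn(permutation) dx_{(a)} ∧ dx_{(b)} ∧ dx_{(c)} with (a < b < c) sorted:
  d(w*(3*x + 2*y)) includes (∂/∂w)(w*(3*x + 2*y)) dw = (3*x + 2*y) dw, which multiplied by dx ∧ dy gives (3*x + 2*y) dx ∧ dy ∧ dw
  d(-2*w^2 - 2*x*z - 2*y^2) includes (∂/∂y)(-2*w^2 - 2*x*z - 2*y^2) dy = (-4*y) dy, which multiplied by dx ∧ dz gives (4*y) dx ∧ dy ∧ dz
  d(-2*w^2 - 2*x*z - 2*y^2) includes (∂/∂w)(-2*w^2 - 2*x*z - 2*y^2) dw = (-4*w) dw, which multiplied by dx ∧ dz gives (-4*w) dx ∧ dz ∧ dw
  d(x*(-w + y)) includes (∂/∂y)(x*(-w + y)) dy = (x) dy, which multiplied by dx ∧ dw gives (-x) dx ∧ dy ∧ dw
  d(w^2) includes (∂/∂w)(w^2) dw = (2*w) dw, which multiplied by dy ∧ dz gives (2*w) dy ∧ dz ∧ dw
Collecting like 3-forms: d(omega) = (2*x + 2*y) dx ∧ dy ∧ dw + (4*y) dx ∧ dy ∧ dz + (-4*w) dx ∧ dz ∧ dw + (2*w) dy ∧ dz ∧ dw.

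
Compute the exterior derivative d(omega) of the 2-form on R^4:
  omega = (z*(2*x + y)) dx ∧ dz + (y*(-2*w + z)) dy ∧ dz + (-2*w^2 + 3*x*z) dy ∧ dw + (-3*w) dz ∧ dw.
d(omega) = (-z) dx ∧ dy ∧ dz + (-3*x - 2*y) dy ∧ dz ∧ dw + (3*z) dx ∧ dy ∧ dw

For a 2-form omega = sum_{i<j} g_{ij} dx_i ∧ dx_j, the exterior derivative is
  d(omega) = sum_{i<j} d(g_{ij}) ∧ dx_i ∧ dx_j = sum_{i<j, k} (∂g_{ij}/∂x_k) dx_k ∧ dx_i ∧ dx_j.
Expand each term, using dx_k ∧ dx_i ∧ dx_j = sgn(permutation) dx_{(a)} ∧ dx_{(b)} ∧ dx_{(c)} with (a < b < c) sorted:
  d(z*(2*x + y)) includes (∂/∂y)(z*(2*x + y)) dy = (z) dy, which multiplied by dx ∧ dz gives (-z) dx ∧ dy ∧ dz
  d(y*(-2*w + z)) includes (∂/∂w)(y*(-2*w + z)) dw = (-2*y) dw, which multiplied by dy ∧ dz gives (-2*y) dy ∧ dz ∧ dw
  d(-2*w^2 + 3*x*z) includes (∂/∂x)(-2*w^2 + 3*x*z) dx = (3*z) dx, which multiplied by dy ∧ dw gives (3*z) dx ∧ dy ∧ dw
  d(-2*w^2 + 3*x*z) includes (∂/∂z)(-2*w^2 + 3*x*z) dz = (3*x) dz, which multiplied by dy ∧ dw gives (-3*x) dy ∧ dz ∧ dw
Collecting like 3-forms: d(omega) = (-z) dx ∧ dy ∧ dz + (-3*x - 2*y) dy ∧ dz ∧ dw + (3*z) dx ∧ dy ∧ dw.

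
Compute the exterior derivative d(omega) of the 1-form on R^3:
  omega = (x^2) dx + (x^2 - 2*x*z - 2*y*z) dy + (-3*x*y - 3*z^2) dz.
d(omega) = (2*x - 2*z) dx ∧ dy + (-3*y) dx ∧ dz + (-x + 2*y) dy ∧ dz

For a 1-form omega = sum_i f_i dx_i, the exterior derivative is
  d(omega) = sum_{i < j} (∂f_j/∂x_i - ∂f_i/∂x_j) dx_i ∧ dx_j.
  coefficient of dx ∧ dy: ∂f_2/∂x - ∂f_1/∂y = ∂(x^2 - 2*x*z - 2*y*z)/∂x - ∂(x^2)/∂y = 2*x - 2*z
  coefficient of dx ∧ dz: ∂f_3/∂x - ∂f_1/∂z = ∂(-3*x*y - 3*z^2)/∂x - ∂(x^2)/∂z = -3*y
  coefficient of dy ∧ dz: ∂f_3/∂y - ∂f_2/∂z = ∂(-3*x*y - 3*z^2)/∂y - ∂(x^2 - 2*x*z - 2*y*z)/∂z = -x + 2*y
Assembling: d(omega) = (2*x - 2*z) dx ∧ dy + (-3*y) dx ∧ dz + (-x + 2*y) dy ∧ dz.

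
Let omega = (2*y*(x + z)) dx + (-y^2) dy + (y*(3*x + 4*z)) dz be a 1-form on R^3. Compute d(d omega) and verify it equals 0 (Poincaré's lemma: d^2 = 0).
d(d omega) = 0

Step 1: d omega = sum_{i<j} (∂f_j/∂x_i - ∂f_i/∂x_j) dx_i ∧ dx_j:
  coeff of dx ∧ dy: -2*x - 2*z
  coeff of dx ∧ dz: y
  coeff of dy ∧ dz: 3*x + 4*z
Step 2: Apply d again to each 2-form coefficient. The only possible 3-form in R^3 is dx ∧ dy ∧ dz, with coefficient
  ∂(coeff of dy∧dz)/∂x - ∂(coeff of dx∧dz)/∂y + ∂(coeff of dx∧dy)/∂z
  = ∂/∂x (3*x + 4*z) - ∂/∂y (y) + ∂/∂z (-2*x - 2*z).
Each of these terms simplifies to sums of mixed partials that cancel in pairs. The result is 0 (by equality of mixed partials for smooth functions — Schwarz / Clairaut).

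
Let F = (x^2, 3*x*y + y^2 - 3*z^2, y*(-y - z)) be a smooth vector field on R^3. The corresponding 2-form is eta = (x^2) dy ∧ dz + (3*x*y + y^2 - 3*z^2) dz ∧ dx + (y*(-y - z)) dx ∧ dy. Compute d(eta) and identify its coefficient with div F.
d(eta) = (5*x + y) dx ∧ dy ∧ dz; div F = 5*x + y

For a 2-form in R^3 of the form above, applying d gives a 3-form with coefficient ∂P/∂x + ∂Q/∂y + ∂R/∂z:
  ∂P/∂x = 2*x
  ∂Q/∂y = 3*x + 2*y
  ∂R/∂z = -y
Sum = 5*x + y, which is exactly div F.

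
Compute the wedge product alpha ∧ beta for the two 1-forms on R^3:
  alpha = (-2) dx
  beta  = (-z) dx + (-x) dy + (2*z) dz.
alpha ∧ beta = (2*x) dx ∧ dy + (-4*z) dx ∧ dz

Distribute the wedge, using dx_i ∧ dx_j = -dx_j ∧ dx_i and dx_i ∧ dx_i = 0. For each pair (i, j) with i < j, the coefficient of dx_i ∧ dx_j in alpha ∧ beta is (alpha_i * beta_j - alpha_j * beta_i). Collecting: alpha ∧ beta = (2*x) dx ∧ dy + (-4*z) dx ∧ dz.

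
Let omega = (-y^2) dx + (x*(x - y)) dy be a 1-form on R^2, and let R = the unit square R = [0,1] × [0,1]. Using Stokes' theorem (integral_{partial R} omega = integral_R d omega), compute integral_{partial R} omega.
integral_(partial R) omega = 3/2

Stokes: integral_partial_R omega = integral_R d omega with d omega = (∂Q/∂x - ∂P/∂y) dx ∧ dy.
  ∂Q/∂x = 2*x - y
  ∂P/∂y = -2*y
  integrand = ∂Q/∂x - ∂P/∂y = 2*x + y.
Integrating over R: integral_0^1 integral_0^1 (2*x + y) dx dy = 3/2.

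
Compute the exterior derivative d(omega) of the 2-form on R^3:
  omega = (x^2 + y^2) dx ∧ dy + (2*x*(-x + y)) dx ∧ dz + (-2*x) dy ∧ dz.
d(omega) = (-2*x - 2) dx ∧ dy ∧ dz

For a 2-form omega = sum_{i<j} g_{ij} dx_i ∧ dx_j, the exterior derivative is
  d(omega) = sum_{i<j} d(g_{ij}) ∧ dx_i ∧ dx_j = sum_{i<j, k} (∂g_{ij}/∂x_k) dx_k ∧ dx_i ∧ dx_j.
Expand each term, using dx_k ∧ dx_i ∧ dx_j = sgn(permutation) dx_{(a)} ∧ dx_{(b)} ∧ dx_{(c)} with (a < b < c) sorted:
  d(2*x*(-x + y)) includes (∂/∂y)(2*x*(-x + y)) dy = (2*x) dy, which multiplied by dx ∧ dz gives (-2*x) dx ∧ dy ∧ dz
  d(-2*x) includes (∂/∂x)(-2*x) dx = (-2) dx, which multiplied by dy ∧ dz gives (-2) dx ∧ dy ∧ dz
Collecting like 3-forms: d(omega) = (-2*x - 2) dx ∧ dy ∧ dz.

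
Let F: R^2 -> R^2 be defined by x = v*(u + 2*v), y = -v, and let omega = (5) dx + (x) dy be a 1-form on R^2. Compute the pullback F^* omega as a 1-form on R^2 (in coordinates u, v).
F^* omega = (5*v) du + (-u*v + 5*u - 2*v^2 + 20*v) dv

Using F^*(f dg) = (f ∘ F) d(g ∘ F), substitute each coordinate x_i by F_i(u, v) in f_i, and replace dx_i by d F_i = (∂F_i/∂u) du + (∂F_i/∂v) dv.
  For the x component: f_1(F) = 5; d F_1 = (v) du + (u + 4*v) dv
  For the y component: f_2(F) = v*(u + 2*v); d F_2 = (0) du + (-1) dv
Combining and collecting du, dv coefficients:
  coeff of du: 5*v
  coeff of dv: -u*v + 5*u - 2*v^2 + 20*v
F^* omega = (5*v) du + (-u*v + 5*u - 2*v^2 + 20*v) dv.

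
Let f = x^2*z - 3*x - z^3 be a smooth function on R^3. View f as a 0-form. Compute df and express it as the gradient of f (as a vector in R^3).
df = (2*x*z - 3) dx + (0) dy + (x^2 - 3*z^2) dz; grad f = (2*x*z - 3, 0, x^2 - 3*z^2)

For a 0-form f, d f = (∂f/∂x) dx + (∂f/∂y) dy + (∂f/∂z) dz. The components of the vector representation are exactly the entries of grad f in Cartesian coordinates:
  ∂f/∂x = 2*x*z - 3
  ∂f/∂y = 0
  ∂f/∂z = x^2 - 3*z^2.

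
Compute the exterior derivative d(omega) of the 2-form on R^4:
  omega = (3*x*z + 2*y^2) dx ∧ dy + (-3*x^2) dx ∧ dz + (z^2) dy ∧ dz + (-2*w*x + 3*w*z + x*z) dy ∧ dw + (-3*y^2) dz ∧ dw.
d(omega) = (3*x) dx ∧ dy ∧ dz + (-2*w + z) dx ∧ dy ∧ dw + (-3*w - x - 6*y) dy ∧ dz ∧ dw

For a 2-form omega = sum_{i<j} g_{ij} dx_i ∧ dx_j, the exterior derivative is
  d(omega) = sum_{i<j} d(g_{ij}) ∧ dx_i ∧ dx_j = sum_{i<j, k} (∂g_{ij}/∂x_k) dx_k ∧ dx_i ∧ dx_j.
Expand each term, using dx_k ∧ dx_i ∧ dx_j = sgn(permutation) dx_{(a)} ∧ dx_{(b)} ∧ dx_{(c)} with (a < b < c) sorted:
  d(3*x*z + 2*y^2) includes (∂/∂z)(3*x*z + 2*y^2) dz = (3*x) dz, which multiplied by dx ∧ dy gives (3*x) dx ∧ dy ∧ dz
  d(-2*w*x + 3*w*z + x*z) includes (∂/∂x)(-2*w*x + 3*w*z + x*z) dx = (-2*w + z) dx, which multiplied by dy ∧ dw gives (-2*w + z) dx ∧ dy ∧ dw
  d(-2*w*x + 3*w*z + x*z) includes (∂/∂z)(-2*w*x + 3*w*z + x*z) dz = (3*w + x) dz, which multiplied by dy ∧ dw gives (-3*w - x) dy ∧ dz ∧ dw
  d(-3*y^2) includes (∂/∂y)(-3*y^2) dy = (-6*y) dy, which multiplied by dz ∧ dw gives (-6*y) dy ∧ dz ∧ dw
Collecting like 3-forms: d(omega) = (3*x) dx ∧ dy ∧ dz + (-2*w + z) dx ∧ dy ∧ dw + (-3*w - x - 6*y) dy ∧ dz ∧ dw.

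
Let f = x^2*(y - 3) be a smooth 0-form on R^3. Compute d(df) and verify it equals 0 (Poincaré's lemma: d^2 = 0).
d(df) = 0

Step 1: df = sum_i (∂f/∂x_i) dx_i = (2*x*(y - 3)) dx + (x^2) dy + (0) dz.
Step 2: Apply d again. Using the 1-form formula, the coefficient of dx ∧ dy in d(df) is ∂^2 f/∂x ∂y - ∂^2 f/∂y ∂x = (2*x) - (2*x) = 0 (equality of mixed partials for smooth f).
Similarly for dx ∧ dz and dy ∧ dz — all coefficients vanish. So d(df) = 0.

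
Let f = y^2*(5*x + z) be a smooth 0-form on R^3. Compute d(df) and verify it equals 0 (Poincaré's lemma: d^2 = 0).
d(df) = 0

Step 1: df = sum_i (∂f/∂x_i) dx_i = (5*y^2) dx + (2*y*(5*x + z)) dy + (y^2) dz.
Step 2: Apply d again. Using the 1-form formula, the coefficient of dx ∧ dy in d(df) is ∂^2 f/∂x ∂y - ∂^2 f/∂y ∂x = (10*y) - (10*y) = 0 (equality of mixed partials for smooth f).
Similarly for dx ∧ dz and dy ∧ dz — all coefficients vanish. So d(df) = 0.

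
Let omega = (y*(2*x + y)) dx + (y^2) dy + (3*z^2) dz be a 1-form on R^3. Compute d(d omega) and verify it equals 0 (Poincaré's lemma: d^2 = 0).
d(d omega) = 0

Step 1: d omega = sum_{i<j} (∂f_j/∂x_i - ∂f_i/∂x_j) dx_i ∧ dx_j:
  coeff of dx ∧ dy: -2*x - 2*y
  coeff of dx ∧ dz: 0
  coeff of dy ∧ dz: 0
Step 2: Apply d again to each 2-form coefficient. The only possible 3-form in R^3 is dx ∧ dy ∧ dz, with coefficient
  ∂(coeff of dy∧dz)/∂x - ∂(coeff of dx∧dz)/∂y + ∂(coeff of dx∧dy)/∂z
  = ∂/∂x (0) - ∂/∂y (0) + ∂/∂z (-2*x - 2*y).
Each of these terms simplifies to sums of mixed partials that cancel in pairs. The result is 0 (by equality of mixed partials for smooth functions — Schwarz / Clairaut).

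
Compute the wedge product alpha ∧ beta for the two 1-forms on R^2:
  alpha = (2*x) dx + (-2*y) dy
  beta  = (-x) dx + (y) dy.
alpha ∧ beta = 0

Distribute the wedge, using dx_i ∧ dx_j = -dx_j ∧ dx_i and dx_i ∧ dx_i = 0. For each pair (i, j) with i < j, the coefficient of dx_i ∧ dx_j in alpha ∧ beta is (alpha_i * beta_j - alpha_j * beta_i). Collecting: alpha ∧ beta = 0.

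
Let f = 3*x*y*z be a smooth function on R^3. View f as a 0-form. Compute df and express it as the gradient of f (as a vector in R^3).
df = (3*y*z) dx + (3*x*z) dy + (3*x*y) dz; grad f = (3*y*z, 3*x*z, 3*x*y)

For a 0-form f, d f = (∂f/∂x) dx + (∂f/∂y) dy + (∂f/∂z) dz. The components of the vector representation are exactly the entries of grad f in Cartesian coordinates:
  ∂f/∂x = 3*y*z
  ∂f/∂y = 3*x*z
  ∂f/∂z = 3*x*y.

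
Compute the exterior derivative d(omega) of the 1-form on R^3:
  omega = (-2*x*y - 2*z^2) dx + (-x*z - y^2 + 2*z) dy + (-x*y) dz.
d(omega) = (2*x - z) dx ∧ dy + (-y + 4*z) dx ∧ dz + (-2) dy ∧ dz

For a 1-form omega = sum_i f_i dx_i, the exterior derivative is
  d(omega) = sum_{i < j} (∂f_j/∂x_i - ∂f_i/∂x_j) dx_i ∧ dx_j.
  coefficient of dx ∧ dy: ∂f_2/∂x - ∂f_1/∂y = ∂(-x*z - y^2 + 2*z)/∂x - ∂(-2*x*y - 2*z^2)/∂y = 2*x - z
  coefficient of dx ∧ dz: ∂f_3/∂x - ∂f_1/∂z = ∂(-x*y)/∂x - ∂(-2*x*y - 2*z^2)/∂z = -y + 4*z
  coefficient of dy ∧ dz: ∂f_3/∂y - ∂f_2/∂z = ∂(-x*y)/∂y - ∂(-x*z - y^2 + 2*z)/∂z = -2
Assembling: d(omega) = (2*x - z) dx ∧ dy + (-y + 4*z) dx ∧ dz + (-2) dy ∧ dz.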